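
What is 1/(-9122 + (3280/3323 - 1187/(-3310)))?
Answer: -10999130/100319262659 ≈ -0.00010964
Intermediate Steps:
1/(-9122 + (3280/3323 - 1187/(-3310))) = 1/(-9122 + (3280*(1/3323) - 1187*(-1/3310))) = 1/(-9122 + (3280/3323 + 1187/3310)) = 1/(-9122 + 14801201/10999130) = 1/(-100319262659/10999130) = -10999130/100319262659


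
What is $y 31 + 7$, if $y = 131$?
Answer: $4068$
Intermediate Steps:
$y 31 + 7 = 131 \cdot 31 + 7 = 4061 + 7 = 4068$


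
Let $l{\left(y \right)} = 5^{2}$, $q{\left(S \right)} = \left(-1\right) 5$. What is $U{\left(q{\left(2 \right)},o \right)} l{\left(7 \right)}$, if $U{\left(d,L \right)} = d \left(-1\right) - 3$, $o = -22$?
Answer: $50$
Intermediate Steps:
$q{\left(S \right)} = -5$
$U{\left(d,L \right)} = -3 - d$ ($U{\left(d,L \right)} = - d - 3 = -3 - d$)
$l{\left(y \right)} = 25$
$U{\left(q{\left(2 \right)},o \right)} l{\left(7 \right)} = \left(-3 - -5\right) 25 = \left(-3 + 5\right) 25 = 2 \cdot 25 = 50$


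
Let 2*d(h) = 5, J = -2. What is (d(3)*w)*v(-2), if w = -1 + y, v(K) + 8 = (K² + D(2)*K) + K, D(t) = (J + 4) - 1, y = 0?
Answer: 20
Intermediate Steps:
d(h) = 5/2 (d(h) = (½)*5 = 5/2)
D(t) = 1 (D(t) = (-2 + 4) - 1 = 2 - 1 = 1)
v(K) = -8 + K² + 2*K (v(K) = -8 + ((K² + 1*K) + K) = -8 + ((K² + K) + K) = -8 + ((K + K²) + K) = -8 + (K² + 2*K) = -8 + K² + 2*K)
w = -1 (w = -1 + 0 = -1)
(d(3)*w)*v(-2) = ((5/2)*(-1))*(-8 + (-2)² + 2*(-2)) = -5*(-8 + 4 - 4)/2 = -5/2*(-8) = 20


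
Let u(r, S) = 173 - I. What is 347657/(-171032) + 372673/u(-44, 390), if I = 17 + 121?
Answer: 9103834363/855160 ≈ 10646.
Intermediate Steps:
I = 138
u(r, S) = 35 (u(r, S) = 173 - 1*138 = 173 - 138 = 35)
347657/(-171032) + 372673/u(-44, 390) = 347657/(-171032) + 372673/35 = 347657*(-1/171032) + 372673*(1/35) = -347657/171032 + 53239/5 = 9103834363/855160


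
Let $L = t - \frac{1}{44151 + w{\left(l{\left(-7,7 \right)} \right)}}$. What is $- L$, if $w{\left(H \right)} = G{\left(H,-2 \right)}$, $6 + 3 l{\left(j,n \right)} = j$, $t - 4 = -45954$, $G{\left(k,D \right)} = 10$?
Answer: $\frac{2029197951}{44161} \approx 45950.0$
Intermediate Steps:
$t = -45950$ ($t = 4 - 45954 = -45950$)
$l{\left(j,n \right)} = -2 + \frac{j}{3}$
$w{\left(H \right)} = 10$
$L = - \frac{2029197951}{44161}$ ($L = -45950 - \frac{1}{44151 + 10} = -45950 - \frac{1}{44161} = - \frac{2029197951}{44161} \approx -45950.0$)
$- L = \left(-1\right) \left(- \frac{2029197951}{44161}\right) = \frac{2029197951}{44161}$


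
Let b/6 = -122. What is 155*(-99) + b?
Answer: -16077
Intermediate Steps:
b = -732 (b = 6*(-122) = -732)
155*(-99) + b = 155*(-99) - 732 = -15345 - 732 = -16077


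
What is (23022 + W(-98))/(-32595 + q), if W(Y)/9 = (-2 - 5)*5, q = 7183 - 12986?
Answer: -22707/38398 ≈ -0.59136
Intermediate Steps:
q = -5803
W(Y) = -315 (W(Y) = 9*((-2 - 5)*5) = 9*(-7*5) = 9*(-35) = -315)
(23022 + W(-98))/(-32595 + q) = (23022 - 315)/(-32595 - 5803) = 22707/(-38398) = 22707*(-1/38398) = -22707/38398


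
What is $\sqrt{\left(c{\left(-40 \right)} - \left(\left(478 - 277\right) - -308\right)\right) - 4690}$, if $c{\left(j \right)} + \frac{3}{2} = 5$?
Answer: $\frac{i \sqrt{20782}}{2} \approx 72.08 i$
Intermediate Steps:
$c{\left(j \right)} = \frac{7}{2}$ ($c{\left(j \right)} = - \frac{3}{2} + 5 = \frac{7}{2}$)
$\sqrt{\left(c{\left(-40 \right)} - \left(\left(478 - 277\right) - -308\right)\right) - 4690} = \sqrt{\left(\frac{7}{2} - \left(\left(478 - 277\right) - -308\right)\right) - 4690} = \sqrt{\left(\frac{7}{2} - \left(201 + 308\right)\right) - 4690} = \sqrt{\left(\frac{7}{2} - 509\right) - 4690} = \sqrt{- \frac{1011}{2} - 4690} = \sqrt{- \frac{10391}{2}} = \frac{i \sqrt{20782}}{2}$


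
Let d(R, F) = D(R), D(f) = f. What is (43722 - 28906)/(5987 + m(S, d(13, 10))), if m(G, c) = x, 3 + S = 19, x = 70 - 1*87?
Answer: 7408/2985 ≈ 2.4817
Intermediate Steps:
x = -17 (x = 70 - 87 = -17)
d(R, F) = R
S = 16 (S = -3 + 19 = 16)
m(G, c) = -17
(43722 - 28906)/(5987 + m(S, d(13, 10))) = (43722 - 28906)/(5987 - 17) = 14816/5970 = 14816*(1/5970) = 7408/2985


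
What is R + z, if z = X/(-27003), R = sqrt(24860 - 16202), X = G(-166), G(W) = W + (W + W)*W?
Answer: -54946/27003 + 3*sqrt(962) ≈ 91.014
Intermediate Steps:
G(W) = W + 2*W**2 (G(W) = W + (2*W)*W = W + 2*W**2)
X = 54946 (X = -166*(1 + 2*(-166)) = -166*(1 - 332) = -166*(-331) = 54946)
R = 3*sqrt(962) (R = sqrt(8658) = 3*sqrt(962) ≈ 93.048)
z = -54946/27003 (z = 54946/(-27003) = 54946*(-1/27003) = -54946/27003 ≈ -2.0348)
R + z = 3*sqrt(962) - 54946/27003 = -54946/27003 + 3*sqrt(962)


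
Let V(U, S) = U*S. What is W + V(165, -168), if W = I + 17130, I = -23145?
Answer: -33735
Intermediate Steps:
V(U, S) = S*U
W = -6015 (W = -23145 + 17130 = -6015)
W + V(165, -168) = -6015 - 168*165 = -6015 - 27720 = -33735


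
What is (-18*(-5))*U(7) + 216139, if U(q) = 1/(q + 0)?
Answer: 1513063/7 ≈ 2.1615e+5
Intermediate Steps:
U(q) = 1/q
(-18*(-5))*U(7) + 216139 = -18*(-5)/7 + 216139 = 90*(1/7) + 216139 = 90/7 + 216139 = 1513063/7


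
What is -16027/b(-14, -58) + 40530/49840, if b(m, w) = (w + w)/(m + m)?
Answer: -79861777/20648 ≈ -3867.8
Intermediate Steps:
b(m, w) = w/m (b(m, w) = (2*w)/((2*m)) = (2*w)*(1/(2*m)) = w/m)
-16027/b(-14, -58) + 40530/49840 = -16027/((-58/(-14))) + 40530/49840 = -16027/((-58*(-1/14))) + 40530*(1/49840) = -16027/29/7 + 579/712 = -16027*7/29 + 579/712 = -112189/29 + 579/712 = -79861777/20648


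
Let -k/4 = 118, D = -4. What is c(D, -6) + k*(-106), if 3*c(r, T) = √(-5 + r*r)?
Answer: 50032 + √11/3 ≈ 50033.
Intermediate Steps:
k = -472 (k = -4*118 = -472)
c(r, T) = √(-5 + r²)/3 (c(r, T) = √(-5 + r*r)/3 = √(-5 + r²)/3)
c(D, -6) + k*(-106) = √(-5 + (-4)²)/3 - 472*(-106) = √(-5 + 16)/3 + 50032 = √11/3 + 50032 = 50032 + √11/3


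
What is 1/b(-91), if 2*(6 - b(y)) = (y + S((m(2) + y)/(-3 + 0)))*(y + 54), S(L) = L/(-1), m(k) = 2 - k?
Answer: -3/6716 ≈ -0.00044669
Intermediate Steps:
S(L) = -L (S(L) = L*(-1) = -L)
b(y) = 6 - 2*y*(54 + y)/3 (b(y) = 6 - (y - ((2 - 1*2) + y)/(-3 + 0))*(y + 54)/2 = 6 - (y - ((2 - 2) + y)/(-3))*(54 + y)/2 = 6 - (y - (0 + y)*(-1)/3)*(54 + y)/2 = 6 - (y - y*(-1)/3)*(54 + y)/2 = 6 - (y - (-1)*y/3)*(54 + y)/2 = 6 - (y + y/3)*(54 + y)/2 = 6 - 4*y/3*(54 + y)/2 = 6 - 2*y*(54 + y)/3)
1/b(-91) = 1/(6 - 36*(-91) - ⅔*(-91)²) = 1/(6 + 3276 - ⅔*8281) = 1/(6 + 3276 - 16562/3) = 1/(-6716/3) = -3/6716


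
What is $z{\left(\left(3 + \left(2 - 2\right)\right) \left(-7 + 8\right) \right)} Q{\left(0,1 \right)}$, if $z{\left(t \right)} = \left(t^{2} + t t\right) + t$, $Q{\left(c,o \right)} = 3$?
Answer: $63$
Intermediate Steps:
$z{\left(t \right)} = t + 2 t^{2}$ ($z{\left(t \right)} = \left(t^{2} + t^{2}\right) + t = 2 t^{2} + t = t + 2 t^{2}$)
$z{\left(\left(3 + \left(2 - 2\right)\right) \left(-7 + 8\right) \right)} Q{\left(0,1 \right)} = \left(3 + \left(2 - 2\right)\right) \left(-7 + 8\right) \left(1 + 2 \left(3 + \left(2 - 2\right)\right) \left(-7 + 8\right)\right) 3 = \left(3 + 0\right) 1 \left(1 + 2 \left(3 + 0\right) 1\right) 3 = 3 \cdot 1 \left(1 + 2 \cdot 3 \cdot 1\right) 3 = 3 \left(1 + 2 \cdot 3\right) 3 = 3 \left(1 + 6\right) 3 = 3 \cdot 7 \cdot 3 = 21 \cdot 3 = 63$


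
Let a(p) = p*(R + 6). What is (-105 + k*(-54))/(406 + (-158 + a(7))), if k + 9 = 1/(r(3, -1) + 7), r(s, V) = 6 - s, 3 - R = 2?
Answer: 626/495 ≈ 1.2646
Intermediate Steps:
R = 1 (R = 3 - 1*2 = 3 - 2 = 1)
k = -89/10 (k = -9 + 1/((6 - 1*3) + 7) = -9 + 1/((6 - 3) + 7) = -9 + 1/(3 + 7) = -9 + 1/10 = -89/10 ≈ -8.9000)
a(p) = 7*p (a(p) = p*(1 + 6) = p*7 = 7*p)
(-105 + k*(-54))/(406 + (-158 + a(7))) = (-105 - 89/10*(-54))/(406 + (-158 + 7*7)) = (-105 + 2403/5)/(406 + (-158 + 49)) = 1878/(5*(406 - 109)) = (1878/5)/297 = (1878/5)*(1/297) = 626/495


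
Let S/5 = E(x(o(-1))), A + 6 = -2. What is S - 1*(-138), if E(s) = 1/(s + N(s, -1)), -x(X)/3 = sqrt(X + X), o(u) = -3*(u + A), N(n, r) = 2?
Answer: 33253/241 - 45*sqrt(6)/482 ≈ 137.75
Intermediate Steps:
A = -8 (A = -6 - 2 = -8)
o(u) = 24 - 3*u (o(u) = -3*(u - 8) = -3*(-8 + u) = 24 - 3*u)
x(X) = -3*sqrt(2)*sqrt(X) (x(X) = -3*sqrt(X + X) = -3*sqrt(2)*sqrt(X))
E(s) = 1/(2 + s) (E(s) = 1/(s + 2) = 1/(2 + s))
S = 5/(2 - 9*sqrt(6)) (S = 5/(2 - 3*sqrt(2)*sqrt(24 - 3*(-1))) = 5/(2 - 3*sqrt(2)*sqrt(24 + 3)) = 5/(2 - 3*sqrt(2)*sqrt(27)) = 5/(2 - 3*sqrt(2)*3*sqrt(3)) = 5/(2 - 9*sqrt(6)) ≈ -0.24943)
S - 1*(-138) = (-5/241 - 45*sqrt(6)/482) - 1*(-138) = (-5/241 - 45*sqrt(6)/482) + 138 = 33253/241 - 45*sqrt(6)/482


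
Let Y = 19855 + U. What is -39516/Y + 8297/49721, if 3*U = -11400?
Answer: -1831566701/798270655 ≈ -2.2944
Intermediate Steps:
U = -3800 (U = (⅓)*(-11400) = -3800)
Y = 16055 (Y = 19855 - 3800 = 16055)
-39516/Y + 8297/49721 = -39516/16055 + 8297/49721 = -1831566701/798270655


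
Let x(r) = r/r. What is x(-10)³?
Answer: 1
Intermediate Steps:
x(r) = 1
x(-10)³ = 1³ = 1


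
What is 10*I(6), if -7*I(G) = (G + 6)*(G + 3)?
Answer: -1080/7 ≈ -154.29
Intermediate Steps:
I(G) = -(3 + G)*(6 + G)/7 (I(G) = -(G + 6)*(G + 3)/7 = -(6 + G)*(3 + G)/7 = -(3 + G)*(6 + G)/7)
10*I(6) = 10*(-18/7 - 9/7*6 - 1/7*6**2) = 10*(-18/7 - 54/7 - 1/7*36) = 10*(-18/7 - 54/7 - 36/7) = 10*(-108/7) = -1080/7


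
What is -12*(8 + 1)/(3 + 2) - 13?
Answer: -173/5 ≈ -34.600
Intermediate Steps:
-12*(8 + 1)/(3 + 2) - 13 = -108/5 - 13 = -173/5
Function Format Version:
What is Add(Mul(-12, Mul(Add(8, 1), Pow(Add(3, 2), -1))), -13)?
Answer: Rational(-173, 5) ≈ -34.600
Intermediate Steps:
Add(Mul(-12, Mul(Add(8, 1), Pow(Add(3, 2), -1))), -13) = Add(Mul(-12, Mul(9, Pow(5, -1))), -13) = Add(Mul(-12, Mul(9, Rational(1, 5))), -13) = Add(Mul(-12, Rational(9, 5)), -13) = Add(Rational(-108, 5), -13) = Rational(-173, 5)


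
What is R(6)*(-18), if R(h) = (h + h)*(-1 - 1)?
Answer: 432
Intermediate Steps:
R(h) = -4*h (R(h) = (2*h)*(-2) = -4*h)
R(6)*(-18) = -4*6*(-18) = -24*(-18) = 432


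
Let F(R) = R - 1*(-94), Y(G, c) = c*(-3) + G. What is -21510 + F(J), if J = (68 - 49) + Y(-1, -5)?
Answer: -21383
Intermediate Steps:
Y(G, c) = G - 3*c (Y(G, c) = -3*c + G = G - 3*c)
J = 33 (J = (68 - 49) + (-1 - 3*(-5)) = 19 + (-1 + 15) = 19 + 14 = 33)
F(R) = 94 + R (F(R) = R + 94 = 94 + R)
-21510 + F(J) = -21510 + (94 + 33) = -21510 + 127 = -21383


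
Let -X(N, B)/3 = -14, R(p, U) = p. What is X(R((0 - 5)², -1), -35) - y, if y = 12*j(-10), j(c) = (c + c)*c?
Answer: -2358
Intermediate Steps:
j(c) = 2*c² (j(c) = (2*c)*c = 2*c²)
y = 2400 (y = 12*(2*(-10)²) = 12*(2*100) = 12*200 = 2400)
X(N, B) = 42 (X(N, B) = -3*(-14) = 42)
X(R((0 - 5)², -1), -35) - y = 42 - 1*2400 = 42 - 2400 = -2358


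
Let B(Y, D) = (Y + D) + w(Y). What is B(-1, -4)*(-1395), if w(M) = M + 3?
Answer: 4185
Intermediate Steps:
w(M) = 3 + M
B(Y, D) = 3 + D + 2*Y (B(Y, D) = (Y + D) + (3 + Y) = (D + Y) + (3 + Y) = 3 + D + 2*Y)
B(-1, -4)*(-1395) = (3 - 4 + 2*(-1))*(-1395) = (3 - 4 - 2)*(-1395) = -3*(-1395) = 4185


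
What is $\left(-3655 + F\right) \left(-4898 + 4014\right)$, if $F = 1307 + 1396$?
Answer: $841568$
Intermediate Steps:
$F = 2703$
$\left(-3655 + F\right) \left(-4898 + 4014\right) = \left(-3655 + 2703\right) \left(-4898 + 4014\right) = \left(-952\right) \left(-884\right) = 841568$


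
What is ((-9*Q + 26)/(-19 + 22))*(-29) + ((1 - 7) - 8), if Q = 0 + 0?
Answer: -796/3 ≈ -265.33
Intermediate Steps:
Q = 0
((-9*Q + 26)/(-19 + 22))*(-29) + ((1 - 7) - 8) = ((-9*0 + 26)/(-19 + 22))*(-29) + ((1 - 7) - 8) = ((0 + 26)/3)*(-29) + (-6 - 8) = (26*(1/3))*(-29) - 14 = (26/3)*(-29) - 14 = -754/3 - 14 = -796/3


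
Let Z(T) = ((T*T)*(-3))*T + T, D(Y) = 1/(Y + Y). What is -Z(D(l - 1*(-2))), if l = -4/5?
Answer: -115/576 ≈ -0.19965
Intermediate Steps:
l = -4/5 (l = -4*1/5 = -4/5 ≈ -0.80000)
D(Y) = 1/(2*Y)
Z(T) = T - 3*T**3 (Z(T) = (T**2*(-3))*T + T = (-3*T**2)*T + T = -3*T**3 + T = T - 3*T**3)
-Z(D(l - 1*(-2))) = -(1/(2*(-4/5 - 1*(-2))) - 3*1/(8*(-4/5 - 1*(-2))**3)) = -(1/(2*(-4/5 + 2)) - 3*1/(8*(-4/5 + 2)**3)) = -(1/(2*(6/5)) - 3*(1/(2*(6/5)))**3) = -((1/2)*(5/6) - 3*((1/2)*(5/6))**3) = -(5/12 - 3*(5/12)**3) = -(5/12 - 3*125/1728) = -(5/12 - 125/576) = -1*115/576 = -115/576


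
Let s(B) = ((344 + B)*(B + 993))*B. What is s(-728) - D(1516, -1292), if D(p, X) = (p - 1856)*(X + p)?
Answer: 74157440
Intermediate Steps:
D(p, X) = (-1856 + p)*(X + p)
s(B) = B*(344 + B)*(993 + B) (s(B) = ((344 + B)*(993 + B))*B = B*(344 + B)*(993 + B))
s(-728) - D(1516, -1292) = -728*(341592 + (-728)**2 + 1337*(-728)) - (1516**2 - 1856*(-1292) - 1856*1516 - 1292*1516) = -728*(341592 + 529984 - 973336) - (2298256 + 2397952 - 2813696 - 1958672) = -728*(-101760) - 1*(-76160) = 74081280 + 76160 = 74157440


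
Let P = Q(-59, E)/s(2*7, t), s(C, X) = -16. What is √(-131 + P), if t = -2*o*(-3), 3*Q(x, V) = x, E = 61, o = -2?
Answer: I*√18687/12 ≈ 11.392*I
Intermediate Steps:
Q(x, V) = x/3
t = -12 (t = -2*(-2)*(-3) = 4*(-3) = -12)
P = 59/48 (P = ((⅓)*(-59))/(-16) = -59/3*(-1/16) = 59/48 ≈ 1.2292)
√(-131 + P) = √(-131 + 59/48) = √(-6229/48) = I*√18687/12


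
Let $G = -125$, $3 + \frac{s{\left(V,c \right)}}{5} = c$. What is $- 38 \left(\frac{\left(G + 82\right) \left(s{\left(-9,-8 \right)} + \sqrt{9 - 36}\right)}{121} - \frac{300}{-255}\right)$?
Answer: $- \frac{147250}{187} + \frac{4902 i \sqrt{3}}{121} \approx -787.43 + 70.17 i$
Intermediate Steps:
$s{\left(V,c \right)} = -15 + 5 c$
$- 38 \left(\frac{\left(G + 82\right) \left(s{\left(-9,-8 \right)} + \sqrt{9 - 36}\right)}{121} - \frac{300}{-255}\right) = - 38 \left(\frac{\left(-125 + 82\right) \left(\left(-15 + 5 \left(-8\right)\right) + \sqrt{9 - 36}\right)}{121} - \frac{300}{-255}\right) = - 38 \left(- 43 \left(\left(-15 - 40\right) + \sqrt{-27}\right) \frac{1}{121} - - \frac{20}{17}\right) = - 38 \left(- 43 \left(-55 + 3 i \sqrt{3}\right) \frac{1}{121} + \frac{20}{17}\right) = - 38 \left(\left(2365 - 129 i \sqrt{3}\right) \frac{1}{121} + \frac{20}{17}\right) = - 38 \left(\left(\frac{215}{11} - \frac{129 i \sqrt{3}}{121}\right) + \frac{20}{17}\right) = - 38 \left(\frac{3875}{187} - \frac{129 i \sqrt{3}}{121}\right) = - \frac{147250}{187} + \frac{4902 i \sqrt{3}}{121}$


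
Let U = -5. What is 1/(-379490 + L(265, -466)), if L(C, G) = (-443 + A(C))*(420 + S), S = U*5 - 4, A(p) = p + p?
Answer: -1/345473 ≈ -2.8946e-6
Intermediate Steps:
A(p) = 2*p
S = -29 (S = -5*5 - 4 = -25 - 4 = -29)
L(C, G) = -173213 + 782*C (L(C, G) = (-443 + 2*C)*(420 - 29) = (-443 + 2*C)*391 = -173213 + 782*C)
1/(-379490 + L(265, -466)) = 1/(-379490 + (-173213 + 782*265)) = 1/(-379490 + (-173213 + 207230)) = 1/(-379490 + 34017) = 1/(-345473) = -1/345473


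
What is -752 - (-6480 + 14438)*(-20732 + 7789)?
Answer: 102999642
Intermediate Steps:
-752 - (-6480 + 14438)*(-20732 + 7789) = -752 - 7958*(-12943) = -752 - 1*(-103000394) = -752 + 103000394 = 102999642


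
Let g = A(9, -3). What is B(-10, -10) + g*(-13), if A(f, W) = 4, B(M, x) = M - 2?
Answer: -64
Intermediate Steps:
B(M, x) = -2 + M
g = 4
B(-10, -10) + g*(-13) = (-2 - 10) + 4*(-13) = -12 - 52 = -64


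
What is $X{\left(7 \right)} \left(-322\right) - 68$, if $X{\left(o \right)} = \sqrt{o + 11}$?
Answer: $-68 - 966 \sqrt{2} \approx -1434.1$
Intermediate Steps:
$X{\left(o \right)} = \sqrt{11 + o}$
$X{\left(7 \right)} \left(-322\right) - 68 = \sqrt{11 + 7} \left(-322\right) - 68 = \sqrt{18} \left(-322\right) - 68 = 3 \sqrt{2} \left(-322\right) - 68 = - 966 \sqrt{2} - 68 = -68 - 966 \sqrt{2}$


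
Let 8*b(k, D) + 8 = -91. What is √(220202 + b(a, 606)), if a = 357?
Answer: √3523034/4 ≈ 469.24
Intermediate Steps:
b(k, D) = -99/8 (b(k, D) = -1 + (⅛)*(-91) = -1 - 91/8 = -99/8)
√(220202 + b(a, 606)) = √(220202 - 99/8) = √(1761517/8) = √3523034/4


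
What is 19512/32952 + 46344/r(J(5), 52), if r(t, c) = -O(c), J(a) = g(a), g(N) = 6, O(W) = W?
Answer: -15897009/17849 ≈ -890.64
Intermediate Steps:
J(a) = 6
r(t, c) = -c
19512/32952 + 46344/r(J(5), 52) = 19512/32952 + 46344/((-1*52)) = 19512*(1/32952) + 46344/(-52) = 813/1373 + 46344*(-1/52) = 813/1373 - 11586/13 = -15897009/17849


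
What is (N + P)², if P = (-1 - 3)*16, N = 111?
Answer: 2209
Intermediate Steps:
P = -64 (P = -4*16 = -64)
(N + P)² = (111 - 64)² = 47² = 2209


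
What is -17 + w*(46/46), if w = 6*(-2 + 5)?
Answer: 1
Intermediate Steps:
w = 18 (w = 6*3 = 18)
-17 + w*(46/46) = -17 + 18*(46/46) = -17 + 18*(46*(1/46)) = -17 + 18*1 = -17 + 18 = 1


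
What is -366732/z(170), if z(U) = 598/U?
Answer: -31172220/299 ≈ -1.0425e+5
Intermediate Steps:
-366732/z(170) = -366732/(598/170) = -366732/(598*(1/170)) = -366732/299/85 = -366732*85/299 = -31172220/299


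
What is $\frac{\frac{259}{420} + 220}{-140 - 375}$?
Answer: $- \frac{13237}{30900} \approx -0.42838$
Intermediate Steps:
$\frac{\frac{259}{420} + 220}{-140 - 375} = \frac{259 \cdot \frac{1}{420} + 220}{-515} = \left(\frac{37}{60} + 220\right) \left(- \frac{1}{515}\right) = \frac{13237}{60} \left(- \frac{1}{515}\right) = - \frac{13237}{30900}$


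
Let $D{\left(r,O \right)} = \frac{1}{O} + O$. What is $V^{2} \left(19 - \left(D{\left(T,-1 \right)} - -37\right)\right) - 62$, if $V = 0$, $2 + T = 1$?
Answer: $-62$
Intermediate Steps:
$T = -1$ ($T = -2 + 1 = -1$)
$D{\left(r,O \right)} = O + \frac{1}{O}$
$V^{2} \left(19 - \left(D{\left(T,-1 \right)} - -37\right)\right) - 62 = 0^{2} \left(19 - \left(\left(-1 + \frac{1}{-1}\right) - -37\right)\right) - 62 = 0 \left(19 - \left(\left(-1 - 1\right) + 37\right)\right) - 62 = 0 \left(19 - \left(-2 + 37\right)\right) - 62 = 0 \left(19 - 35\right) - 62 = 0 \left(-16\right) - 62 = 0 - 62 = -62$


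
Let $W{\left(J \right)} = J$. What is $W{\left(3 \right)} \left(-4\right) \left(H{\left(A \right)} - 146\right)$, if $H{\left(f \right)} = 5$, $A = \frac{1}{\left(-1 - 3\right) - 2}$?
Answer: $1692$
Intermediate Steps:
$A = - \frac{1}{6}$ ($A = \frac{1}{\left(-1 - 3\right) - 2} = \frac{1}{-4 - 2} = \frac{1}{-6} = - \frac{1}{6} \approx -0.16667$)
$W{\left(3 \right)} \left(-4\right) \left(H{\left(A \right)} - 146\right) = 3 \left(-4\right) \left(5 - 146\right) = \left(-12\right) \left(-141\right) = 1692$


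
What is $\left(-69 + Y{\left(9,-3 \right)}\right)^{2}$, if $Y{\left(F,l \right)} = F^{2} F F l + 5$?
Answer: $389944009$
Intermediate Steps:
$Y{\left(F,l \right)} = 5 + l F^{4}$ ($Y{\left(F,l \right)} = F^{3} F l + 5 = F^{4} l + 5 = l F^{4} + 5 = 5 + l F^{4}$)
$\left(-69 + Y{\left(9,-3 \right)}\right)^{2} = \left(-69 + \left(5 - 3 \cdot 9^{4}\right)\right)^{2} = \left(-69 + \left(5 - 19683\right)\right)^{2} = \left(-69 - 19678\right)^{2} = \left(-19747\right)^{2} = 389944009$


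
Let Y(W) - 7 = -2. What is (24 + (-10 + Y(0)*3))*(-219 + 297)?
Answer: 2262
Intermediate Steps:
Y(W) = 5 (Y(W) = 7 - 2 = 5)
(24 + (-10 + Y(0)*3))*(-219 + 297) = (24 + (-10 + 5*3))*(-219 + 297) = (24 + (-10 + 15))*78 = (24 + 5)*78 = 29*78 = 2262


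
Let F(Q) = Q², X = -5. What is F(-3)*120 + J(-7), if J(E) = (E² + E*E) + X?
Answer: 1173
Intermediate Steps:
J(E) = -5 + 2*E² (J(E) = (E² + E*E) - 5 = (E² + E²) - 5 = 2*E² - 5 = -5 + 2*E²)
F(-3)*120 + J(-7) = (-3)²*120 + (-5 + 2*(-7)²) = 9*120 + (-5 + 2*49) = 1080 + (-5 + 98) = 1080 + 93 = 1173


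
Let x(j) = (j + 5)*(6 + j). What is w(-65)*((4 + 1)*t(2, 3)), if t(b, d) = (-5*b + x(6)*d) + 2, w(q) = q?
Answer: -126100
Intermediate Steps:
x(j) = (5 + j)*(6 + j)
t(b, d) = 2 - 5*b + 132*d (t(b, d) = (-5*b + (30 + 6**2 + 11*6)*d) + 2 = (-5*b + (30 + 36 + 66)*d) + 2 = (-5*b + 132*d) + 2 = 2 - 5*b + 132*d)
w(-65)*((4 + 1)*t(2, 3)) = -65*(4 + 1)*(2 - 5*2 + 132*3) = -325*(2 - 10 + 396) = -325*388 = -65*1940 = -126100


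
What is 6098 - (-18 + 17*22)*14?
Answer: 1114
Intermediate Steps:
6098 - (-18 + 17*22)*14 = 6098 - (-18 + 374)*14 = 6098 - 356*14 = 6098 - 1*4984 = 6098 - 4984 = 1114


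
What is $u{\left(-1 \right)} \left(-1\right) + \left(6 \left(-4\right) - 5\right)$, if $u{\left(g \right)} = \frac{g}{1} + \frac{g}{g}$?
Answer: $-29$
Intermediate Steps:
$u{\left(g \right)} = 1 + g$ ($u{\left(g \right)} = g 1 + 1 = g + 1 = 1 + g$)
$u{\left(-1 \right)} \left(-1\right) + \left(6 \left(-4\right) - 5\right) = \left(1 - 1\right) \left(-1\right) + \left(6 \left(-4\right) - 5\right) = 0 \left(-1\right) - 29 = 0 - 29 = -29$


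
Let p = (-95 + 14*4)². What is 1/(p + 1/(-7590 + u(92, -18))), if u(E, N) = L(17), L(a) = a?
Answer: 7573/11518532 ≈ 0.00065746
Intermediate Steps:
u(E, N) = 17
p = 1521 (p = (-95 + 56)² = (-39)² = 1521)
1/(p + 1/(-7590 + u(92, -18))) = 1/(1521 + 1/(-7590 + 17)) = 1/(1521 + 1/(-7573)) = 1/(1521 - 1/7573) = 1/(11518532/7573) = 7573/11518532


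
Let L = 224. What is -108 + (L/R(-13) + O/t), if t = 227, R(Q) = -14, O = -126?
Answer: -28274/227 ≈ -124.56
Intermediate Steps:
-108 + (L/R(-13) + O/t) = -108 + (224/(-14) - 126/227) = -108 + (224*(-1/14) - 126*1/227) = -108 + (-16 - 126/227) = -108 - 3758/227 = -28274/227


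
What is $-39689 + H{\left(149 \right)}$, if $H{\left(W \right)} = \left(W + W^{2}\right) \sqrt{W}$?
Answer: $-39689 + 22350 \sqrt{149} \approx 2.3313 \cdot 10^{5}$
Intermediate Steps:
$H{\left(W \right)} = \sqrt{W} \left(W + W^{2}\right)$
$-39689 + H{\left(149 \right)} = -39689 + 149^{\frac{3}{2}} \left(1 + 149\right) = -39689 + 149 \sqrt{149} \cdot 150 = -39689 + 22350 \sqrt{149}$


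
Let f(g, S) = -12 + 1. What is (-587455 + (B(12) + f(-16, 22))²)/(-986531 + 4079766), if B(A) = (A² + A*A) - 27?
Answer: -104991/618647 ≈ -0.16971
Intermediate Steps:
B(A) = -27 + 2*A² (B(A) = (A² + A²) - 27 = 2*A² - 27 = -27 + 2*A²)
f(g, S) = -11
(-587455 + (B(12) + f(-16, 22))²)/(-986531 + 4079766) = (-587455 + ((-27 + 2*12²) - 11)²)/(-986531 + 4079766) = (-587455 + ((-27 + 2*144) - 11)²)/3093235 = (-587455 + ((-27 + 288) - 11)²)*(1/3093235) = (-587455 + (261 - 11)²)*(1/3093235) = (-587455 + 250²)*(1/3093235) = (-587455 + 62500)*(1/3093235) = -524955*1/3093235 = -104991/618647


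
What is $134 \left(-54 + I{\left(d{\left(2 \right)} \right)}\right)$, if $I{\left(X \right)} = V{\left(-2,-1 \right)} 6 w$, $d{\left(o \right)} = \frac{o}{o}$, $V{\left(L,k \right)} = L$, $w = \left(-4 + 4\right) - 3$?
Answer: $-2412$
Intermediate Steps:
$w = -3$ ($w = 0 - 3 = -3$)
$d{\left(o \right)} = 1$
$I{\left(X \right)} = 36$ ($I{\left(X \right)} = \left(-2\right) 6 \left(-3\right) = \left(-12\right) \left(-3\right) = 36$)
$134 \left(-54 + I{\left(d{\left(2 \right)} \right)}\right) = 134 \left(-54 + 36\right) = 134 \left(-18\right) = -2412$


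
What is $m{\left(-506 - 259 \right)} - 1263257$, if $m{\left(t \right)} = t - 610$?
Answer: $-1264632$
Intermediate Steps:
$m{\left(t \right)} = -610 + t$ ($m{\left(t \right)} = t - 610 = -610 + t$)
$m{\left(-506 - 259 \right)} - 1263257 = \left(-610 - 765\right) - 1263257 = -1375 - 1263257 = -1264632$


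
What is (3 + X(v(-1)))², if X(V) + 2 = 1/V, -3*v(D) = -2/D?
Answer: ¼ ≈ 0.25000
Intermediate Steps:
v(D) = 2/(3*D) (v(D) = -(-2)/(3*D) = 2/(3*D))
X(V) = -2 + 1/V
(3 + X(v(-1)))² = (3 + (-2 + 1/((⅔)/(-1))))² = (3 + (-2 + 1/((⅔)*(-1))))² = (3 + (-2 + 1/(-⅔)))² = (3 + (-2 - 3/2))² = (3 - 7/2)² = (-½)² = ¼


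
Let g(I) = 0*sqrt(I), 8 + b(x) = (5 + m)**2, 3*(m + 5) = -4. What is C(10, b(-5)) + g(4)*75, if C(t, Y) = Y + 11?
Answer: 43/9 ≈ 4.7778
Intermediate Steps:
m = -19/3 (m = -5 + (1/3)*(-4) = -5 - 4/3 = -19/3 ≈ -6.3333)
b(x) = -56/9 (b(x) = -8 + (5 - 19/3)**2 = -8 + (-4/3)**2 = -8 + 16/9 = -56/9)
g(I) = 0
C(t, Y) = 11 + Y
C(10, b(-5)) + g(4)*75 = (11 - 56/9) + 0*75 = 43/9 + 0 = 43/9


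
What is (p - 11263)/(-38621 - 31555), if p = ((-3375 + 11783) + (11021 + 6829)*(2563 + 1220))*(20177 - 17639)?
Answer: -171403712141/70176 ≈ -2.4425e+6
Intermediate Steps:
p = 171403723404 (p = (8408 + 17850*3783)*2538 = (8408 + 67526550)*2538 = 67534958*2538 = 171403723404)
(p - 11263)/(-38621 - 31555) = (171403723404 - 11263)/(-38621 - 31555) = 171403712141/(-70176) = 171403712141*(-1/70176) = -171403712141/70176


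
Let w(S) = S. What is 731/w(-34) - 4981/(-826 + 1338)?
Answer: -15989/512 ≈ -31.229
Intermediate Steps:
731/w(-34) - 4981/(-826 + 1338) = 731/(-34) - 4981/(-826 + 1338) = 731*(-1/34) - 4981/512 = -43/2 - 4981*1/512 = -43/2 - 4981/512 = -15989/512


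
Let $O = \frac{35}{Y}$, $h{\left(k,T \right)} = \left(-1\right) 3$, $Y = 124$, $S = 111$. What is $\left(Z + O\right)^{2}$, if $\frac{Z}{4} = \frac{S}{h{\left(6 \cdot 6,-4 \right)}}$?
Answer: $\frac{335512489}{15376} \approx 21821.0$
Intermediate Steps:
$h{\left(k,T \right)} = -3$
$Z = -148$ ($Z = 4 \frac{111}{-3} = 4 \cdot 111 \left(- \frac{1}{3}\right) = 4 \left(-37\right) = -148$)
$O = \frac{35}{124} \approx 0.28226$
$\left(Z + O\right)^{2} = \left(-148 + \frac{35}{124}\right)^{2} = \left(- \frac{18317}{124}\right)^{2} = \frac{335512489}{15376}$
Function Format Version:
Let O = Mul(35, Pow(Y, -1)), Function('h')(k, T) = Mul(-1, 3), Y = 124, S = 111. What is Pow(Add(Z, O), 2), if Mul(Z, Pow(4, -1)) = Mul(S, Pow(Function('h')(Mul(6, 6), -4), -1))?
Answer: Rational(335512489, 15376) ≈ 21821.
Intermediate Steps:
Function('h')(k, T) = -3
Z = -148 (Z = Mul(4, Mul(111, Pow(-3, -1))) = Mul(4, Mul(111, Rational(-1, 3))) = Mul(4, -37) = -148)
O = Rational(35, 124) (O = Mul(35, Pow(124, -1)) = Mul(35, Rational(1, 124)) = Rational(35, 124) ≈ 0.28226)
Pow(Add(Z, O), 2) = Pow(Add(-148, Rational(35, 124)), 2) = Pow(Rational(-18317, 124), 2) = Rational(335512489, 15376)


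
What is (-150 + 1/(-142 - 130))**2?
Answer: 1664721601/73984 ≈ 22501.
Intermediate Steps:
(-150 + 1/(-142 - 130))**2 = (-150 + 1/(-272))**2 = (-150 - 1/272)**2 = (-40801/272)**2 = 1664721601/73984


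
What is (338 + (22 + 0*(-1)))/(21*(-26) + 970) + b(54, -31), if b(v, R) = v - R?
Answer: 4550/53 ≈ 85.849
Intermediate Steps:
(338 + (22 + 0*(-1)))/(21*(-26) + 970) + b(54, -31) = (338 + (22 + 0*(-1)))/(21*(-26) + 970) + (54 - 1*(-31)) = (338 + (22 + 0))/(-546 + 970) + (54 + 31) = (338 + 22)/424 + 85 = 360*(1/424) + 85 = 45/53 + 85 = 4550/53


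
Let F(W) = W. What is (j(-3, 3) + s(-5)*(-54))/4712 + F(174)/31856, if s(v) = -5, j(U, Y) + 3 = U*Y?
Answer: 564921/9381592 ≈ 0.060216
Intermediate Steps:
j(U, Y) = -3 + U*Y
(j(-3, 3) + s(-5)*(-54))/4712 + F(174)/31856 = ((-3 - 3*3) - 5*(-54))/4712 + 174/31856 = ((-3 - 9) + 270)*(1/4712) + 174*(1/31856) = (-12 + 270)*(1/4712) + 87/15928 = 258*(1/4712) + 87/15928 = 129/2356 + 87/15928 = 564921/9381592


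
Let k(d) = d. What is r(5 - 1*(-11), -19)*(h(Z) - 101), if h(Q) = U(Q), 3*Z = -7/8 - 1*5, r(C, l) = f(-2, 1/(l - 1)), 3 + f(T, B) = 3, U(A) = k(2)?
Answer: 0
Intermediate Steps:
U(A) = 2
f(T, B) = 0 (f(T, B) = -3 + 3 = 0)
r(C, l) = 0
Z = -47/24 (Z = (-7/8 - 1*5)/3 = (-7*1/8 - 5)/3 = (-7/8 - 5)/3 = (1/3)*(-47/8) = -47/24 ≈ -1.9583)
h(Q) = 2
r(5 - 1*(-11), -19)*(h(Z) - 101) = 0*(2 - 101) = 0*(-99) = 0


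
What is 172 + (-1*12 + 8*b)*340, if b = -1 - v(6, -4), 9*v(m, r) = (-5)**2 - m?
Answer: -111332/9 ≈ -12370.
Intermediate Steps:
v(m, r) = 25/9 - m/9 (v(m, r) = ((-5)**2 - m)/9 = (25 - m)/9 = 25/9 - m/9)
b = -28/9 (b = -1 - (25/9 - 1/9*6) = -1 - (25/9 - 2/3) = -1 - 1*19/9 = -1 - 19/9 = -28/9 ≈ -3.1111)
172 + (-1*12 + 8*b)*340 = 172 + (-1*12 + 8*(-28/9))*340 = 172 + (-12 - 224/9)*340 = 172 - 332/9*340 = 172 - 112880/9 = -111332/9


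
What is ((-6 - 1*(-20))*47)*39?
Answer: 25662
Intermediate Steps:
((-6 - 1*(-20))*47)*39 = ((-6 + 20)*47)*39 = (14*47)*39 = 658*39 = 25662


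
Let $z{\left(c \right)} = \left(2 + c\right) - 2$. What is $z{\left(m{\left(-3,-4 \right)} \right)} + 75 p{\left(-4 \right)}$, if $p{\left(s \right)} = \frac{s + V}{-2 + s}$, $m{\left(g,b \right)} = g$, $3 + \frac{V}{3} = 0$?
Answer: $\frac{319}{2} \approx 159.5$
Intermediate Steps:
$V = -9$ ($V = -9 + 3 \cdot 0 = -9 + 0 = -9$)
$p{\left(s \right)} = \frac{-9 + s}{-2 + s}$ ($p{\left(s \right)} = \frac{s - 9}{-2 + s} = \frac{-9 + s}{-2 + s}$)
$z{\left(c \right)} = c$
$z{\left(m{\left(-3,-4 \right)} \right)} + 75 p{\left(-4 \right)} = -3 + 75 \frac{-9 - 4}{-2 - 4} = -3 + 75 \frac{1}{-6} \left(-13\right) = -3 + 75 \left(\left(- \frac{1}{6}\right) \left(-13\right)\right) = -3 + 75 \cdot \frac{13}{6} = -3 + \frac{325}{2} = \frac{319}{2}$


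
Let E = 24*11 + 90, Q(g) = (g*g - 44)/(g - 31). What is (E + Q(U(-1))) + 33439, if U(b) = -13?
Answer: 1486767/44 ≈ 33790.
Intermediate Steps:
Q(g) = (-44 + g²)/(-31 + g) (Q(g) = (g² - 44)/(-31 + g) = (-44 + g²)/(-31 + g))
E = 354 (E = 264 + 90 = 354)
(E + Q(U(-1))) + 33439 = (354 + (-44 + (-13)²)/(-31 - 13)) + 33439 = (354 + (-44 + 169)/(-44)) + 33439 = (354 - 1/44*125) + 33439 = (354 - 125/44) + 33439 = 15451/44 + 33439 = 1486767/44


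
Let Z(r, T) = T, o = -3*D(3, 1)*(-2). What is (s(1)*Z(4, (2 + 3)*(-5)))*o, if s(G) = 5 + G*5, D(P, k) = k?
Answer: -1500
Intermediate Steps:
o = 6 (o = -3*1*(-2) = -3*(-2) = 6)
s(G) = 5 + 5*G
(s(1)*Z(4, (2 + 3)*(-5)))*o = ((5 + 5*1)*((2 + 3)*(-5)))*6 = ((5 + 5)*(5*(-5)))*6 = (10*(-25))*6 = -250*6 = -1500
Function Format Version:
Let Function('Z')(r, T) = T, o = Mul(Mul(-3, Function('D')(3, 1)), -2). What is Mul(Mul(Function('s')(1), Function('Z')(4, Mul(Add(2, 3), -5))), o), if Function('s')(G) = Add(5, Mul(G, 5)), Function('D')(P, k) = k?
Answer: -1500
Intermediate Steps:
o = 6 (o = Mul(Mul(-3, 1), -2) = Mul(-3, -2) = 6)
Function('s')(G) = Add(5, Mul(5, G))
Mul(Mul(Function('s')(1), Function('Z')(4, Mul(Add(2, 3), -5))), o) = Mul(Mul(Add(5, Mul(5, 1)), Mul(Add(2, 3), -5)), 6) = Mul(Mul(Add(5, 5), Mul(5, -5)), 6) = Mul(Mul(10, -25), 6) = Mul(-250, 6) = -1500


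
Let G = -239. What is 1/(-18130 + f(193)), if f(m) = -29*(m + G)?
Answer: -1/16796 ≈ -5.9538e-5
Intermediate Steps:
f(m) = 6931 - 29*m (f(m) = -29*(m - 239) = -29*(-239 + m) = 6931 - 29*m)
1/(-18130 + f(193)) = 1/(-18130 + (6931 - 29*193)) = 1/(-18130 + (6931 - 5597)) = 1/(-18130 + 1334) = 1/(-16796) = -1/16796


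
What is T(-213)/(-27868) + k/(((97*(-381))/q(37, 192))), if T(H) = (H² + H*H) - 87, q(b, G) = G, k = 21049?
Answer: -398543461/3539236 ≈ -112.61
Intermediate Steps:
T(H) = -87 + 2*H² (T(H) = (H² + H²) - 87 = 2*H² - 87 = -87 + 2*H²)
T(-213)/(-27868) + k/(((97*(-381))/q(37, 192))) = (-87 + 2*(-213)²)/(-27868) + 21049/(((97*(-381))/192)) = (-87 + 2*45369)*(-1/27868) + 21049/((-36957*1/192)) = (-87 + 90738)*(-1/27868) + 21049/(-12319/64) = 90651*(-1/27868) + 21049*(-64/12319) = -90651/27868 - 13888/127 = -398543461/3539236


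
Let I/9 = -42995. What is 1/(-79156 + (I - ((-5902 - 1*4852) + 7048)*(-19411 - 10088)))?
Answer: -1/109789405 ≈ -9.1083e-9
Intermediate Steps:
I = -386955 (I = 9*(-42995) = -386955)
1/(-79156 + (I - ((-5902 - 1*4852) + 7048)*(-19411 - 10088))) = 1/(-79156 + (-386955 - ((-5902 - 1*4852) + 7048)*(-19411 - 10088))) = 1/(-79156 + (-386955 - ((-5902 - 4852) + 7048)*(-29499))) = 1/(-79156 + (-386955 - (-10754 + 7048)*(-29499))) = 1/(-79156 + (-386955 - (-3706)*(-29499))) = 1/(-79156 + (-386955 - 1*109323294)) = 1/(-79156 + (-386955 - 109323294)) = 1/(-79156 - 109710249) = 1/(-109789405) = -1/109789405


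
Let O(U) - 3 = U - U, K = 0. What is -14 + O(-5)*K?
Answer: -14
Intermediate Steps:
O(U) = 3 (O(U) = 3 + (U - U) = 3 + 0 = 3)
-14 + O(-5)*K = -14 + 3*0 = -14 + 0 = -14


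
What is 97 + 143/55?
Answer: 498/5 ≈ 99.600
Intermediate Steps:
97 + 143/55 = 97 + (1/55)*143 = 97 + 13/5 = 498/5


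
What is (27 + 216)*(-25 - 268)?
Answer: -71199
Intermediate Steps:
(27 + 216)*(-25 - 268) = 243*(-293) = -71199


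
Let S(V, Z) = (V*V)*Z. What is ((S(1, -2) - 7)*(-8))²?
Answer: 5184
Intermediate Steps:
S(V, Z) = Z*V² (S(V, Z) = V²*Z = Z*V²)
((S(1, -2) - 7)*(-8))² = ((-2*1² - 7)*(-8))² = ((-2*1 - 7)*(-8))² = ((-2 - 7)*(-8))² = (-9*(-8))² = 72² = 5184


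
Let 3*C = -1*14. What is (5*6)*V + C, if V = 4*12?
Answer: 4306/3 ≈ 1435.3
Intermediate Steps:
C = -14/3 (C = (-1*14)/3 = (1/3)*(-14) = -14/3 ≈ -4.6667)
V = 48
(5*6)*V + C = (5*6)*48 - 14/3 = 30*48 - 14/3 = 1440 - 14/3 = 4306/3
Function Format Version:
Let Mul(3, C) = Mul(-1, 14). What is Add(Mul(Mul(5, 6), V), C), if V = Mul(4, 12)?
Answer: Rational(4306, 3) ≈ 1435.3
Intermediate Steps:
C = Rational(-14, 3) (C = Mul(Rational(1, 3), Mul(-1, 14)) = Mul(Rational(1, 3), -14) = Rational(-14, 3) ≈ -4.6667)
V = 48
Add(Mul(Mul(5, 6), V), C) = Add(Mul(Mul(5, 6), 48), Rational(-14, 3)) = Add(Mul(30, 48), Rational(-14, 3)) = Add(1440, Rational(-14, 3)) = Rational(4306, 3)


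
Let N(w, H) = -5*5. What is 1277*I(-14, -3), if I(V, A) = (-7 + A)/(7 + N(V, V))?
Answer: 6385/9 ≈ 709.44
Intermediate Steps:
N(w, H) = -25
I(V, A) = 7/18 - A/18 (I(V, A) = (-7 + A)/(7 - 25) = (-7 + A)/(-18) = (-7 + A)*(-1/18) = 7/18 - A/18)
1277*I(-14, -3) = 1277*(7/18 - 1/18*(-3)) = 1277*(7/18 + ⅙) = 1277*(5/9) = 6385/9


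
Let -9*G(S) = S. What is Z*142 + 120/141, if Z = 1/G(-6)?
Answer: 10051/47 ≈ 213.85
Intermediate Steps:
G(S) = -S/9
Z = 3/2 (Z = 1/(-1/9*(-6)) = 1/(2/3) = 3/2 ≈ 1.5000)
Z*142 + 120/141 = (3/2)*142 + 120/141 = 213 + 120*(1/141) = 213 + 40/47 = 10051/47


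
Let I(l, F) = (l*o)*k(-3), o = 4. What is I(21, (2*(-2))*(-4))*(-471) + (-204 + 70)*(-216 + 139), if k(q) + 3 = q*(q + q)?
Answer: -583142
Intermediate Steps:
k(q) = -3 + 2*q**2 (k(q) = -3 + q*(q + q) = -3 + q*(2*q) = -3 + 2*q**2)
I(l, F) = 60*l (I(l, F) = (l*4)*(-3 + 2*(-3)**2) = (4*l)*(-3 + 2*9) = (4*l)*(-3 + 18) = (4*l)*15 = 60*l)
I(21, (2*(-2))*(-4))*(-471) + (-204 + 70)*(-216 + 139) = (60*21)*(-471) + (-204 + 70)*(-216 + 139) = 1260*(-471) - 134*(-77) = -593460 + 10318 = -583142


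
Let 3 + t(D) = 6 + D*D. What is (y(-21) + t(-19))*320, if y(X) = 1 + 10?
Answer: 120000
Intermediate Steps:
y(X) = 11
t(D) = 3 + D² (t(D) = -3 + (6 + D*D) = -3 + (6 + D²) = 3 + D²)
(y(-21) + t(-19))*320 = (11 + (3 + (-19)²))*320 = (11 + (3 + 361))*320 = (11 + 364)*320 = 375*320 = 120000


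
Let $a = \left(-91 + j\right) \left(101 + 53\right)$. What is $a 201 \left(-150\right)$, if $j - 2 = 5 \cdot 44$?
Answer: $-608246100$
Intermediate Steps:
$j = 222$ ($j = 2 + 5 \cdot 44 = 2 + 220 = 222$)
$a = 20174$ ($a = \left(-91 + 222\right) \left(101 + 53\right) = 131 \cdot 154 = 20174$)
$a 201 \left(-150\right) = 20174 \cdot 201 \left(-150\right) = 4054974 \left(-150\right) = -608246100$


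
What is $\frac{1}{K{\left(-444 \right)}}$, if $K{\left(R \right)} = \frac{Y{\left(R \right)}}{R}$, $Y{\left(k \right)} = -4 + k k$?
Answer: $- \frac{111}{49283} \approx -0.0022523$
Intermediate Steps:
$Y{\left(k \right)} = -4 + k^{2}$
$K{\left(R \right)} = \frac{-4 + R^{2}}{R}$
$\frac{1}{K{\left(-444 \right)}} = \frac{1}{-444 - \frac{4}{-444}} = \frac{1}{-444 - - \frac{1}{111}} = \frac{1}{-444 + \frac{1}{111}} = \frac{1}{- \frac{49283}{111}} = - \frac{111}{49283}$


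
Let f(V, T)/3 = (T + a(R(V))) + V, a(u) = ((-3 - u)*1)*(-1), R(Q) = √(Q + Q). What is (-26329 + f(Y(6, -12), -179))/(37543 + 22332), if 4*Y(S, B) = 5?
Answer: -107413/239500 + 3*√10/119750 ≈ -0.44841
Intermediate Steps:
Y(S, B) = 5/4 (Y(S, B) = (¼)*5 = 5/4)
R(Q) = √2*√Q (R(Q) = √(2*Q) = √2*√Q)
a(u) = 3 + u (a(u) = (-3 - u)*(-1) = 3 + u)
f(V, T) = 9 + 3*T + 3*V + 3*√2*√V (f(V, T) = 3*((T + (3 + √2*√V)) + V) = 3*((3 + T + √2*√V) + V) = 3*(3 + T + V + √2*√V) = 9 + 3*T + 3*V + 3*√2*√V)
(-26329 + f(Y(6, -12), -179))/(37543 + 22332) = (-26329 + (9 + 3*(-179) + 3*(5/4) + 3*√2*√(5/4)))/(37543 + 22332) = (-26329 + (9 - 537 + 15/4 + 3*√2*(√5/2)))/59875 = (-26329 + (9 - 537 + 15/4 + 3*√10/2))*(1/59875) = (-26329 + (-2097/4 + 3*√10/2))*(1/59875) = (-107413/4 + 3*√10/2)*(1/59875) = -107413/239500 + 3*√10/119750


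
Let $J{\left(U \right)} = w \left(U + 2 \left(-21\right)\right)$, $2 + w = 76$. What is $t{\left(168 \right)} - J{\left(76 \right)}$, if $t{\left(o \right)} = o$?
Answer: $-2348$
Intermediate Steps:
$w = 74$ ($w = -2 + 76 = 74$)
$J{\left(U \right)} = -3108 + 74 U$ ($J{\left(U \right)} = 74 \left(U + 2 \left(-21\right)\right) = 74 \left(U - 42\right) = 74 \left(-42 + U\right) = -3108 + 74 U$)
$t{\left(168 \right)} - J{\left(76 \right)} = 168 - \left(-3108 + 74 \cdot 76\right) = 168 - \left(-3108 + 5624\right) = 168 - 2516 = -2348$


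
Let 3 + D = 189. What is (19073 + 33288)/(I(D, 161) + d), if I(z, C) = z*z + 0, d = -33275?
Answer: 52361/1321 ≈ 39.637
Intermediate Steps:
D = 186 (D = -3 + 189 = 186)
I(z, C) = z**2 (I(z, C) = z**2 + 0 = z**2)
(19073 + 33288)/(I(D, 161) + d) = (19073 + 33288)/(186**2 - 33275) = 52361/(34596 - 33275) = 52361/1321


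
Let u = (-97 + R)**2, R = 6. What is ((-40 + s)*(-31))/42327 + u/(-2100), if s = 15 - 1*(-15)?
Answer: -16659947/4232700 ≈ -3.9360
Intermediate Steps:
s = 30 (s = 15 + 15 = 30)
u = 8281 (u = (-97 + 6)**2 = (-91)**2 = 8281)
((-40 + s)*(-31))/42327 + u/(-2100) = ((-40 + 30)*(-31))/42327 + 8281/(-2100) = -10*(-31)*(1/42327) + 8281*(-1/2100) = 310*(1/42327) - 1183/300 = 310/42327 - 1183/300 = -16659947/4232700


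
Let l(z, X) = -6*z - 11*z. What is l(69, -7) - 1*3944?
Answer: -5117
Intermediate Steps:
l(z, X) = -17*z
l(69, -7) - 1*3944 = -17*69 - 1*3944 = -1173 - 3944 = -5117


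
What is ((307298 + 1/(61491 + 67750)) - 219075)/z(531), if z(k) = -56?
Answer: -1425253593/904687 ≈ -1575.4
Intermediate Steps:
((307298 + 1/(61491 + 67750)) - 219075)/z(531) = ((307298 + 1/(61491 + 67750)) - 219075)/(-56) = ((307298 + 1/129241) - 219075)*(-1/56) = (39715500819/129241 - 219075)*(-1/56) = (11402028744/129241)*(-1/56) = -1425253593/904687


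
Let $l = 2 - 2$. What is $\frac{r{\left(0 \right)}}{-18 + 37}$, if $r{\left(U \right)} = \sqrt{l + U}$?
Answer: $0$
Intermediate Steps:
$l = 0$ ($l = 2 - 2 = 0$)
$r{\left(U \right)} = \sqrt{U}$ ($r{\left(U \right)} = \sqrt{0 + U} = \sqrt{U}$)
$\frac{r{\left(0 \right)}}{-18 + 37} = \frac{\sqrt{0}}{-18 + 37} = \frac{0}{19} = 0 \cdot \frac{1}{19} = 0$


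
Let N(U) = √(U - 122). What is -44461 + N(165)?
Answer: -44461 + √43 ≈ -44454.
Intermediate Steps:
N(U) = √(-122 + U)
-44461 + N(165) = -44461 + √(-122 + 165) = -44461 + √43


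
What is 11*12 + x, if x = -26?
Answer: 106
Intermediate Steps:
11*12 + x = 11*12 - 26 = 132 - 26 = 106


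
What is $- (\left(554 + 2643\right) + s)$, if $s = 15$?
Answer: $-3212$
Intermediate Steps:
$- (\left(554 + 2643\right) + s) = - (\left(554 + 2643\right) + 15) = - (3197 + 15) = \left(-1\right) 3212 = -3212$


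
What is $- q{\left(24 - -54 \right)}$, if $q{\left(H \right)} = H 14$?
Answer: $-1092$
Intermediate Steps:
$q{\left(H \right)} = 14 H$
$- q{\left(24 - -54 \right)} = - 14 \left(24 - -54\right) = - 14 \left(24 + 54\right) = - 14 \cdot 78 = \left(-1\right) 1092 = -1092$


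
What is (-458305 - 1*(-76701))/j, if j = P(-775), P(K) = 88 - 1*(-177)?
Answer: -381604/265 ≈ -1440.0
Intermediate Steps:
P(K) = 265 (P(K) = 88 + 177 = 265)
j = 265
(-458305 - 1*(-76701))/j = (-458305 - 1*(-76701))/265 = (-458305 + 76701)*(1/265) = -381604*1/265 = -381604/265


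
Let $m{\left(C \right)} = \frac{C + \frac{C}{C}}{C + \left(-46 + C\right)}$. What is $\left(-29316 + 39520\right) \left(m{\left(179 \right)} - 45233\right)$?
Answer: $- \frac{6000171386}{13} \approx -4.6155 \cdot 10^{8}$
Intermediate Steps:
$m{\left(C \right)} = \frac{1 + C}{-46 + 2 C}$ ($m{\left(C \right)} = \frac{C + 1}{-46 + 2 C} = \frac{1 + C}{-46 + 2 C}$)
$\left(-29316 + 39520\right) \left(m{\left(179 \right)} - 45233\right) = \left(-29316 + 39520\right) \left(\frac{1 + 179}{2 \left(-23 + 179\right)} - 45233\right) = 10204 \left(\frac{1}{2} \cdot \frac{1}{156} \cdot 180 - 45233\right) = 10204 \left(\frac{15}{26} - 45233\right) = 10204 \left(- \frac{1176043}{26}\right) = - \frac{6000171386}{13}$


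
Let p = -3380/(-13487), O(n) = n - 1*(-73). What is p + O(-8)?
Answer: 880035/13487 ≈ 65.251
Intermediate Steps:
O(n) = 73 + n (O(n) = n + 73 = 73 + n)
p = 3380/13487 (p = -3380*(-1/13487) = 3380/13487 ≈ 0.25061)
p + O(-8) = 3380/13487 + (73 - 8) = 3380/13487 + 65 = 880035/13487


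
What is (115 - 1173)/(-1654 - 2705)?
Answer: 1058/4359 ≈ 0.24272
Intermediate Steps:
(115 - 1173)/(-1654 - 2705) = -1058/(-4359) = -1058*(-1/4359) = 1058/4359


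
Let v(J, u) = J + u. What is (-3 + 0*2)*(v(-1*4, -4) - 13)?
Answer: 63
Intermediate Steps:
(-3 + 0*2)*(v(-1*4, -4) - 13) = (-3 + 0*2)*((-1*4 - 4) - 13) = (-3 + 0)*((-4 - 4) - 13) = -3*(-8 - 13) = -3*(-21) = 63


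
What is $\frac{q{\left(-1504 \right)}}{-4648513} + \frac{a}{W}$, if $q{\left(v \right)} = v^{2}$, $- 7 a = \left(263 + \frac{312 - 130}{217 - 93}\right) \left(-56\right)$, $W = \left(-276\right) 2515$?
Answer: $- \frac{12244929011021}{25007070807105} \approx -0.48966$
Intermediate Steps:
$W = -694140$
$a = \frac{65588}{31}$ ($a = - \frac{\left(263 + \frac{312 - 130}{217 - 93}\right) \left(-56\right)}{7} = - \frac{\left(263 + \frac{182}{124}\right) \left(-56\right)}{7} = - \frac{\left(263 + 182 \cdot \frac{1}{124}\right) \left(-56\right)}{7} = - \frac{\left(263 + \frac{91}{62}\right) \left(-56\right)}{7} = - \frac{\frac{16397}{62} \left(-56\right)}{7} = \left(- \frac{1}{7}\right) \left(- \frac{459116}{31}\right) = \frac{65588}{31} \approx 2115.7$)
$\frac{q{\left(-1504 \right)}}{-4648513} + \frac{a}{W} = \frac{\left(-1504\right)^{2}}{-4648513} + \frac{65588}{31 \left(-694140\right)} = 2262016 \left(- \frac{1}{4648513}\right) + \frac{65588}{31} \left(- \frac{1}{694140}\right) = - \frac{2262016}{4648513} - \frac{16397}{5379585} = - \frac{12244929011021}{25007070807105}$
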